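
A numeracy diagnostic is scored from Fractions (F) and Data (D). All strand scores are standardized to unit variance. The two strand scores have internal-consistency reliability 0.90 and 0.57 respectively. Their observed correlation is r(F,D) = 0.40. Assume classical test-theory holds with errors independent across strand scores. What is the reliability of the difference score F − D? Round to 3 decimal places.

0.558

Var(F−D) = 1 + 1 − 2·0.40 = 2 − 0.8 = 1.2.
Because errors are independent across components, Cov(Tᵢ,Tⱼ) = Cov(Xᵢ,Xⱼ); the off-diagonal part of the true-score variance is the same as above.
True-score variance = [0.90 + 0.57] − 0.8 = 1.47 − 0.8 = 0.67.
Reliability = 0.67 / 1.2 = 0.558.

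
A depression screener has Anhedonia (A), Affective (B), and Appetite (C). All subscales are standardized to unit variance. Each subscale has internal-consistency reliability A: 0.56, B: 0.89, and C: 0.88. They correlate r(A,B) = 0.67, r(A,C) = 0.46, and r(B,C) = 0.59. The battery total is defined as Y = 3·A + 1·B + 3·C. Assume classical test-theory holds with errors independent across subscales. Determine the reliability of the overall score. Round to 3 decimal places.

Var(Y) = 3² + 1 + 3² + 2·[3·0.67 + 9·0.46 + 3·0.59] = 19 + 15.84 = 34.84.
Under uncorrelated errors the observed covariances equal the true-score covariances, so only the own-variance terms attenuate.
True-score variance = [3²·0.56 + 0.89 + 3²·0.88] + 15.84 = 13.85 + 15.84 = 29.69.
Reliability = 29.69 / 34.84 = 0.852.

0.852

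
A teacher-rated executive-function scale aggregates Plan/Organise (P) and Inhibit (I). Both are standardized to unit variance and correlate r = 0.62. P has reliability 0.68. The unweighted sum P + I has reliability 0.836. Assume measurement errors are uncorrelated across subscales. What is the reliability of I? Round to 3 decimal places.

Var(P+I) = 2 + 2·0.62 = 3.240.
True-score variance = ρ_P + ρ_I + 2·0.62, so 0.836 = (0.68 + ρ_I + 1.24) / 3.240.
ρ_I = 0.836·3.240 − 0.68 − 1.24 = 0.789.

0.789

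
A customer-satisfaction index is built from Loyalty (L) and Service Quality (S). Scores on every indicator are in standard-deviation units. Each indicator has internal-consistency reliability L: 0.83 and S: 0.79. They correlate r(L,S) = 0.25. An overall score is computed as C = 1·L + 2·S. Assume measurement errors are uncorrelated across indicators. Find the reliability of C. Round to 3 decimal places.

Var(C) = 1 + 2² + 2·[2·0.25] = 5 + 1 = 6.
Because errors are independent across components, Cov(Tᵢ,Tⱼ) = Cov(Xᵢ,Xⱼ); the off-diagonal part of the true-score variance is the same as above.
True-score variance = [0.83 + 2²·0.79] + 1 = 3.99 + 1 = 4.99.
Reliability = 4.99 / 6 = 0.832.

0.832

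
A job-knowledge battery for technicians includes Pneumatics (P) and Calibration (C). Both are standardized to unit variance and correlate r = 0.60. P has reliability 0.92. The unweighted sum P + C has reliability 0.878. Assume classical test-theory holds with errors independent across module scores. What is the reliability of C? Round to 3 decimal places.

0.690

Var(P+C) = 2 + 2·0.60 = 3.200.
True-score variance = ρ_P + ρ_C + 2·0.60, so 0.878 = (0.92 + ρ_C + 1.20) / 3.200.
ρ_C = 0.878·3.200 − 0.92 − 1.20 = 0.690.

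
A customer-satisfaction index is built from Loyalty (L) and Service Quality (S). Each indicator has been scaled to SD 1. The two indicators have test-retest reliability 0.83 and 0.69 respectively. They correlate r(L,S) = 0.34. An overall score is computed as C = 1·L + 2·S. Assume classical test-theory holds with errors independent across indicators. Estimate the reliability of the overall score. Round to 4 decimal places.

0.7783

Var(C) = 1 + 2² + 2·[2·0.34] = 5 + 1.36 = 6.36.
With uncorrelated errors the cross-covariances are all true-score covariance, so they carry over unchanged; only the diagonal terms shrink to ρᵢσᵢ².
True-score variance = [0.83 + 2²·0.69] + 1.36 = 3.59 + 1.36 = 4.95.
Reliability = 4.95 / 6.36 = 0.7783.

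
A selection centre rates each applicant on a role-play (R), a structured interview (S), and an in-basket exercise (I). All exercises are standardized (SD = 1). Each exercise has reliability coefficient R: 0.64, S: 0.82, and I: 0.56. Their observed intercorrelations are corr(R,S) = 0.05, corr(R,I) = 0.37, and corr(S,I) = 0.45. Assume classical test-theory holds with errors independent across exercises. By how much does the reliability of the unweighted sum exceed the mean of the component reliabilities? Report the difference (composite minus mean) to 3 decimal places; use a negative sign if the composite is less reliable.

Var(sum) = 3 + 1.74 = 4.74; true-score variance = 2.02 + 1.74 = 3.76; composite reliability = 0.7932.
Mean component reliability = 0.6733.
Difference = 0.7932 − 0.6733 = 0.120.

0.120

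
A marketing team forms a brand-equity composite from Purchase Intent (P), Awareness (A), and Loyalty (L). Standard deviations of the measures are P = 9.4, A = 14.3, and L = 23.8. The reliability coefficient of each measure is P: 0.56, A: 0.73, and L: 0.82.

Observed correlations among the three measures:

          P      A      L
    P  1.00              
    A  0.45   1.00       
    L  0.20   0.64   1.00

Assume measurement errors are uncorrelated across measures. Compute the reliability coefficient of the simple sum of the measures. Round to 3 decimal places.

Var(P+A+L) = 9.4² + 14.3² + 23.8² + 2·[9.4·14.3·0.45 + 9.4·23.8·0.20 + 14.3·23.8·0.64] = 859.29 + 646.101 = 1505.39.
Under uncorrelated errors the observed covariances equal the true-score covariances, so only the own-variance terms attenuate.
True-score variance = [9.4²·0.56 + 14.3²·0.73 + 23.8²·0.82] + 646.101 = 663.24 + 646.101 = 1309.34.
Reliability = 1309.34 / 1505.39 = 0.870.

0.870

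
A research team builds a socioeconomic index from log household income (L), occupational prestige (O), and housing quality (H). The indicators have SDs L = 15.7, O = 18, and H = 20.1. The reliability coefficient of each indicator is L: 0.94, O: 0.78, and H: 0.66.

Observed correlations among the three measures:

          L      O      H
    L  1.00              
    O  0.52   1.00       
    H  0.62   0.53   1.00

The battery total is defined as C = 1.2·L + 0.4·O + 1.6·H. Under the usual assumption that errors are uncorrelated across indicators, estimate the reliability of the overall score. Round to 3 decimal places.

0.851

Var(C) = 1.2²·15.7² + 0.4²·18² + 1.6²·20.1² + 2·[0.48·15.7·18·0.52 + 1.92·15.7·20.1·0.62 + 0.64·18·20.1·0.53] = 1441.05 + 1137.83 = 2578.88.
Because errors are independent across components, Cov(Tᵢ,Tⱼ) = Cov(Xᵢ,Xⱼ); the off-diagonal part of the true-score variance is the same as above.
True-score variance = [1.2²·15.7²·0.94 + 0.4²·18²·0.78 + 1.6²·20.1²·0.66] + 1137.83 = 1056.7 + 1137.83 = 2194.53.
Reliability = 2194.53 / 2578.88 = 0.851.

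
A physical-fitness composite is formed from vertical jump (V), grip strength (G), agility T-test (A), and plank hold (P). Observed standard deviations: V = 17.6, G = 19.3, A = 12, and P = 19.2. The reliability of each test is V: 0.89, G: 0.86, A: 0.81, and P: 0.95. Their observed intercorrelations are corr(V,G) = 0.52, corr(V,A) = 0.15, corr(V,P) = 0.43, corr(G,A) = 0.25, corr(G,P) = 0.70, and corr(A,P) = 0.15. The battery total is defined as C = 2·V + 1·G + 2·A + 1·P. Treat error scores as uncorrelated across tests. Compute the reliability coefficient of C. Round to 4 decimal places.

Var(C) = 2²·17.6² + 19.3² + 2²·12² + 19.2² + 2·[2·17.6·19.3·0.52 + 4·17.6·12·0.15 + 2·17.6·19.2·0.43 + 2·19.3·12·0.25 + 19.3·19.2·0.70 + 2·12·19.2·0.15] = 2556.17 + 2429.82 = 4985.99.
Under uncorrelated errors the observed covariances equal the true-score covariances, so only the own-variance terms attenuate.
True-score variance = [2²·17.6²·0.89 + 19.3²·0.86 + 2²·12²·0.81 + 19.2²·0.95] + 2429.82 = 2239.86 + 2429.82 = 4669.68.
Reliability = 4669.68 / 4985.99 = 0.9366.

0.9366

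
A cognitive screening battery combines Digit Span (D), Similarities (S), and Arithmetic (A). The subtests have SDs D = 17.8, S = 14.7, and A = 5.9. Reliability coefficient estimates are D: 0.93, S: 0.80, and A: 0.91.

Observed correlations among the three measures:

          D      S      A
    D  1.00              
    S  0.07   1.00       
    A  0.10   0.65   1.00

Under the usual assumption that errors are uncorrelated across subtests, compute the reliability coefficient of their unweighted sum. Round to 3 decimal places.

0.907

Var(D+S+A) = 17.8² + 14.7² + 5.9² + 2·[17.8·14.7·0.07 + 17.8·5.9·0.10 + 14.7·5.9·0.65] = 567.74 + 170.385 = 738.125.
With uncorrelated errors the cross-covariances are all true-score covariance, so they carry over unchanged; only the diagonal terms shrink to ρᵢσᵢ².
True-score variance = [17.8²·0.93 + 14.7²·0.80 + 5.9²·0.91] + 170.385 = 499.21 + 170.385 = 669.596.
Reliability = 669.596 / 738.125 = 0.907.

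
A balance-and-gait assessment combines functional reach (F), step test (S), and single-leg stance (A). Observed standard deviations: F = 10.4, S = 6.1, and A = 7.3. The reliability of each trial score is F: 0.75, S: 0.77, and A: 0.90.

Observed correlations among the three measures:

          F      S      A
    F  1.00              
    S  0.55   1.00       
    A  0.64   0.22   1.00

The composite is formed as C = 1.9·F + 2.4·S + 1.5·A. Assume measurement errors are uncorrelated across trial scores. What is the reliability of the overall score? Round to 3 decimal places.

0.886

Var(C) = 1.9²·10.4² + 2.4²·6.1² + 1.5²·7.3² + 2·[4.56·10.4·6.1·0.55 + 2.85·10.4·7.3·0.64 + 3.6·6.1·7.3·0.22] = 724.69 + 665.707 = 1390.4.
Because errors are independent across components, Cov(Tᵢ,Tⱼ) = Cov(Xᵢ,Xⱼ); the off-diagonal part of the true-score variance is the same as above.
True-score variance = [1.9²·10.4²·0.75 + 2.4²·6.1²·0.77 + 1.5²·7.3²·0.90] + 665.707 = 565.789 + 665.707 = 1231.5.
Reliability = 1231.5 / 1390.4 = 0.886.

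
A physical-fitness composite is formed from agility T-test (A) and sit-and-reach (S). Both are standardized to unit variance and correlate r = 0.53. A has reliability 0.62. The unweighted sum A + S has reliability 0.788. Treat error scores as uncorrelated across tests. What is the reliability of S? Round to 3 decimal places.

0.731

Var(A+S) = 2 + 2·0.53 = 3.060.
True-score variance = ρ_A + ρ_S + 2·0.53, so 0.788 = (0.62 + ρ_S + 1.06) / 3.060.
ρ_S = 0.788·3.060 − 0.62 − 1.06 = 0.731.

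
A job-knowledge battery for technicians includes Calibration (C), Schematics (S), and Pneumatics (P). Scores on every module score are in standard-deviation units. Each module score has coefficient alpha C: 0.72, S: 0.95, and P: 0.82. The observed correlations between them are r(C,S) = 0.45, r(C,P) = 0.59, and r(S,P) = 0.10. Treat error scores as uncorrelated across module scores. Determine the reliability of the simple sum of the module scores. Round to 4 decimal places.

Var(C+S+P) = 3 + 2·[0.45 + 0.59 + 0.10] = 3 + 2.28 = 5.28.
Because errors are independent across components, Cov(Tᵢ,Tⱼ) = Cov(Xᵢ,Xⱼ); the off-diagonal part of the true-score variance is the same as above.
True-score variance = [0.72 + 0.95 + 0.82] + 2.28 = 2.49 + 2.28 = 4.77.
Reliability = 4.77 / 5.28 = 0.9034.

0.9034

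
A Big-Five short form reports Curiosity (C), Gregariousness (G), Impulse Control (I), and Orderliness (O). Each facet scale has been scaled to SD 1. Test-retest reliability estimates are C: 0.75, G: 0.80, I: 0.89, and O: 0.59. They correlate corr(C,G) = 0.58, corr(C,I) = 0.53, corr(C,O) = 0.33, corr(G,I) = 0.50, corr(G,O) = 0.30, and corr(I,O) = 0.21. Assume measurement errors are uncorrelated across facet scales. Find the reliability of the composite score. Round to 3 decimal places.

Var(C+G+I+O) = 4 + 2·[0.58 + 0.53 + 0.33 + 0.50 + 0.30 + 0.21] = 4 + 4.9 = 8.9.
Because errors are independent across components, Cov(Tᵢ,Tⱼ) = Cov(Xᵢ,Xⱼ); the off-diagonal part of the true-score variance is the same as above.
True-score variance = [0.75 + 0.80 + 0.89 + 0.59] + 4.9 = 3.03 + 4.9 = 7.93.
Reliability = 7.93 / 8.9 = 0.891.

0.891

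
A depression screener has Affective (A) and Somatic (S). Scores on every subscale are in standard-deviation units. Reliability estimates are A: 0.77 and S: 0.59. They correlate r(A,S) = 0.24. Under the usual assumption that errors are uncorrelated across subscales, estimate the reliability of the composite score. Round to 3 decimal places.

0.742

Var(A+S) = 2 + 2·[0.24] = 2 + 0.48 = 2.48.
Because errors are independent across components, Cov(Tᵢ,Tⱼ) = Cov(Xᵢ,Xⱼ); the off-diagonal part of the true-score variance is the same as above.
True-score variance = [0.77 + 0.59] + 0.48 = 1.36 + 0.48 = 1.84.
Reliability = 1.84 / 2.48 = 0.742.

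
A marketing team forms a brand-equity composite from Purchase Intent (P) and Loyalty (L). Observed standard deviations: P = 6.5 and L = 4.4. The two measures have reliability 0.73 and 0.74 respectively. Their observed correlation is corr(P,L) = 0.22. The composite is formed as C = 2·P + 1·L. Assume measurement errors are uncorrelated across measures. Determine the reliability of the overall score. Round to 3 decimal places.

0.763

Var(C) = 2²·6.5² + 4.4² + 2·[2·6.5·4.4·0.22] = 188.36 + 25.168 = 213.528.
Because errors are independent across components, Cov(Tᵢ,Tⱼ) = Cov(Xᵢ,Xⱼ); the off-diagonal part of the true-score variance is the same as above.
True-score variance = [2²·6.5²·0.73 + 4.4²·0.74] + 25.168 = 137.696 + 25.168 = 162.864.
Reliability = 162.864 / 213.528 = 0.763.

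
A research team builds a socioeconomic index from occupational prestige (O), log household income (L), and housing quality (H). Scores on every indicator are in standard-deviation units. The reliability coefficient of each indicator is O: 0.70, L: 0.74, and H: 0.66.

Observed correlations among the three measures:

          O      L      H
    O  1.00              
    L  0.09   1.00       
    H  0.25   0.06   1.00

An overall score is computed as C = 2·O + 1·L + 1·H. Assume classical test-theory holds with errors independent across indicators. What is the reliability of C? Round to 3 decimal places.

0.759

Var(C) = 2² + 1 + 1 + 2·[2·0.09 + 2·0.25 + 0.06] = 6 + 1.48 = 7.48.
Because errors are independent across components, Cov(Tᵢ,Tⱼ) = Cov(Xᵢ,Xⱼ); the off-diagonal part of the true-score variance is the same as above.
True-score variance = [2²·0.70 + 0.74 + 0.66] + 1.48 = 4.2 + 1.48 = 5.68.
Reliability = 5.68 / 7.48 = 0.759.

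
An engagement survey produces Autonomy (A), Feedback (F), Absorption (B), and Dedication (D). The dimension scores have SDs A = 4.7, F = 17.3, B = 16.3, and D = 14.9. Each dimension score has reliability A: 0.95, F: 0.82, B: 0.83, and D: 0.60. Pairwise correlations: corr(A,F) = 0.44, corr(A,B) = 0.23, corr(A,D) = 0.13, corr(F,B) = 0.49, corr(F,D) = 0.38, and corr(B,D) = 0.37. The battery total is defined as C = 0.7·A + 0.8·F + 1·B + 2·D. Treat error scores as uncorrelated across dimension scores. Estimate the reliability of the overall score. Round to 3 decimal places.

0.814

Var(C) = 0.7²·4.7² + 0.8²·17.3² + 16.3² + 2²·14.9² + 2·[0.56·4.7·17.3·0.44 + 0.7·4.7·16.3·0.23 + 1.4·4.7·14.9·0.13 + 0.8·17.3·16.3·0.49 + 1.6·17.3·14.9·0.38 + 2·16.3·14.9·0.37] = 1356.1 + 984.205 = 2340.3.
Because errors are independent across components, Cov(Tᵢ,Tⱼ) = Cov(Xᵢ,Xⱼ); the off-diagonal part of the true-score variance is the same as above.
True-score variance = [0.7²·4.7²·0.95 + 0.8²·17.3²·0.82 + 16.3²·0.83 + 2²·14.9²·0.60] + 984.205 = 920.697 + 984.205 = 1904.9.
Reliability = 1904.9 / 2340.3 = 0.814.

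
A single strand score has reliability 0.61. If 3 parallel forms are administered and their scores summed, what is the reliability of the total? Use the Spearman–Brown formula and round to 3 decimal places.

ρ_k = kρ / (1 + (k−1)ρ) = 3·0.61 / (1 + 2·0.61) = 1.830 / 2.220 = 0.824.

0.824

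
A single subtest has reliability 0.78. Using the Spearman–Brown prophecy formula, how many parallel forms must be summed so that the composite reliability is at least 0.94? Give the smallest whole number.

k ≥ ρ*(1−ρ₁)/(ρ₁(1−ρ*)) = 0.94·0.22 / (0.78·0.06) = 4.419.
Smallest integer k = 5.

5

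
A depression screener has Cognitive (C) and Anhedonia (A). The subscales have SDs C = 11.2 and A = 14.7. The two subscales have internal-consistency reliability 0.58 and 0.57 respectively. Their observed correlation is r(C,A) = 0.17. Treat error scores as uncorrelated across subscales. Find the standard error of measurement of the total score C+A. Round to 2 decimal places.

12.07

Var(total) = 341.53 + 55.9776 = 397.508.
True-score variance = 195.926 + 55.9776 = 251.904, so reliability = 0.6337.
Error variance = 397.508 − 251.904 = 145.603; SEM = √145.603 = 12.07.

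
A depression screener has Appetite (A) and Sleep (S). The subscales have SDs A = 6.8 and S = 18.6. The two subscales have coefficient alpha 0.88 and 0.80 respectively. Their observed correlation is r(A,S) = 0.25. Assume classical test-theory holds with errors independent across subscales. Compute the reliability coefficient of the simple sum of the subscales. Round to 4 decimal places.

Var(A+S) = 6.8² + 18.6² + 2·[6.8·18.6·0.25] = 392.2 + 63.24 = 455.44.
With uncorrelated errors the cross-covariances are all true-score covariance, so they carry over unchanged; only the diagonal terms shrink to ρᵢσᵢ².
True-score variance = [6.8²·0.88 + 18.6²·0.80] + 63.24 = 317.459 + 63.24 = 380.699.
Reliability = 380.699 / 455.44 = 0.8359.

0.8359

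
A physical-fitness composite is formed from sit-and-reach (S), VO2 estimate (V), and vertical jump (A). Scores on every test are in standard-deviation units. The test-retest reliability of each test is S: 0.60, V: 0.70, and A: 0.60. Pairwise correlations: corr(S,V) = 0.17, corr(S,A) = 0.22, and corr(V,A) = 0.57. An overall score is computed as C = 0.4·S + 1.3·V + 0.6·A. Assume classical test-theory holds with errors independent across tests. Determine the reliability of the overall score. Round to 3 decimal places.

Var(C) = 0.4² + 1.3² + 0.6² + 2·[0.52·0.17 + 0.24·0.22 + 0.78·0.57] = 2.21 + 1.1716 = 3.3816.
Under uncorrelated errors the observed covariances equal the true-score covariances, so only the own-variance terms attenuate.
True-score variance = [0.4²·0.60 + 1.3²·0.70 + 0.6²·0.60] + 1.1716 = 1.495 + 1.1716 = 2.6666.
Reliability = 2.6666 / 3.3816 = 0.789.

0.789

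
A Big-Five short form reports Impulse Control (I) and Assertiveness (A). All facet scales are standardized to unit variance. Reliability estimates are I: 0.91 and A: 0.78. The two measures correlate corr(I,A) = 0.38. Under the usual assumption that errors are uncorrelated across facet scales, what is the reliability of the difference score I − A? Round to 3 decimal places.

0.750

Var(I−A) = 1 + 1 − 2·0.38 = 2 − 0.76 = 1.24.
Because errors are independent across components, Cov(Tᵢ,Tⱼ) = Cov(Xᵢ,Xⱼ); the off-diagonal part of the true-score variance is the same as above.
True-score variance = [0.91 + 0.78] − 0.76 = 1.69 − 0.76 = 0.93.
Reliability = 0.93 / 1.24 = 0.750.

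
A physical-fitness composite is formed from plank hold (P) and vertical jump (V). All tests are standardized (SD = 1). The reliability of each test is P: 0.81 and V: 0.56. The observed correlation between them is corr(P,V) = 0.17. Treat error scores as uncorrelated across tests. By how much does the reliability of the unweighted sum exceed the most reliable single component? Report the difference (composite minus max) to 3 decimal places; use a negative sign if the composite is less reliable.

Var(sum) = 2 + 0.34 = 2.34; true-score variance = 1.37 + 0.34 = 1.71; composite reliability = 0.7308.
Max component reliability = 0.8100.
Difference = 0.7308 − 0.8100 = -0.079.

-0.079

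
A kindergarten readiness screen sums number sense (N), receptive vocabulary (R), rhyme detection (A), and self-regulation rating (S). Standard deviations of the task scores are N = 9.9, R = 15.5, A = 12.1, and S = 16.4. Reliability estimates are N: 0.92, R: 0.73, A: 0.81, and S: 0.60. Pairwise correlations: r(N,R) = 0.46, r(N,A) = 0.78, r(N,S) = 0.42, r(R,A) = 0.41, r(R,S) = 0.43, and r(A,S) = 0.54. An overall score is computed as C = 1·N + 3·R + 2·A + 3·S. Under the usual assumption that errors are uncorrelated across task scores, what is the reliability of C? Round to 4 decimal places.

0.8431

Var(C) = 9.9² + 3²·15.5² + 2²·12.1² + 3²·16.4² + 2·[3·9.9·15.5·0.46 + 2·9.9·12.1·0.78 + 3·9.9·16.4·0.42 + 6·15.5·12.1·0.41 + 9·15.5·16.4·0.43 + 6·12.1·16.4·0.54] = 5266.54 + 5382.56 = 10649.1.
Under uncorrelated errors the observed covariances equal the true-score covariances, so only the own-variance terms attenuate.
True-score variance = [9.9²·0.92 + 3²·15.5²·0.73 + 2²·12.1²·0.81 + 3²·16.4²·0.60] + 5382.56 = 3595.36 + 5382.56 = 8977.92.
Reliability = 8977.92 / 10649.1 = 0.8431.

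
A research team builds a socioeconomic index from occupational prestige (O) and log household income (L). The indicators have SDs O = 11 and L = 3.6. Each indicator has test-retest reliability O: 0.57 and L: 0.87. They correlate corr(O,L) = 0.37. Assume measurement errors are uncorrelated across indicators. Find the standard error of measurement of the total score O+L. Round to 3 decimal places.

7.329

Var(total) = 133.96 + 29.304 = 163.264.
True-score variance = 80.2452 + 29.304 = 109.549, so reliability = 0.6710.
Error variance = 163.264 − 109.549 = 53.7148; SEM = √53.7148 = 7.329.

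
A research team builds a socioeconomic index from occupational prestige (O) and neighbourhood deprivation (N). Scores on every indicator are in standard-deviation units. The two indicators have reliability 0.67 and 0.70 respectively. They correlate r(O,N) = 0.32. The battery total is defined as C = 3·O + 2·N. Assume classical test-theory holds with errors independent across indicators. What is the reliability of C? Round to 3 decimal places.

Var(C) = 3² + 2² + 2·[6·0.32] = 13 + 3.84 = 16.84.
With uncorrelated errors the cross-covariances are all true-score covariance, so they carry over unchanged; only the diagonal terms shrink to ρᵢσᵢ².
True-score variance = [3²·0.67 + 2²·0.70] + 3.84 = 8.83 + 3.84 = 12.67.
Reliability = 12.67 / 16.84 = 0.752.

0.752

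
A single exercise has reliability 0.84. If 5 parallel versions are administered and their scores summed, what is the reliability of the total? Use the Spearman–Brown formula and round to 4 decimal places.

0.9633

ρ_k = kρ / (1 + (k−1)ρ) = 5·0.84 / (1 + 4·0.84) = 4.200 / 4.360 = 0.9633.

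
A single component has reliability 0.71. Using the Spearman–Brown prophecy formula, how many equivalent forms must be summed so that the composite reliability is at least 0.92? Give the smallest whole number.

5

k ≥ ρ*(1−ρ₁)/(ρ₁(1−ρ*)) = 0.92·0.29 / (0.71·0.08) = 4.697.
Smallest integer k = 5.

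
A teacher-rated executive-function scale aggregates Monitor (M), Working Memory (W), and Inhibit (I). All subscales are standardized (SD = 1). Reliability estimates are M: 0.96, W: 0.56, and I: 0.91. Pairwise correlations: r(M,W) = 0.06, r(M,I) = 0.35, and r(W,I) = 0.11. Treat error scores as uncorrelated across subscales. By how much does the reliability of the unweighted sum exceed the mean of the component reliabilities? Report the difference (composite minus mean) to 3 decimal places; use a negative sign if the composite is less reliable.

Var(sum) = 3 + 1.04 = 4.04; true-score variance = 2.43 + 1.04 = 3.47; composite reliability = 0.8589.
Mean component reliability = 0.8100.
Difference = 0.8589 − 0.8100 = 0.049.

0.049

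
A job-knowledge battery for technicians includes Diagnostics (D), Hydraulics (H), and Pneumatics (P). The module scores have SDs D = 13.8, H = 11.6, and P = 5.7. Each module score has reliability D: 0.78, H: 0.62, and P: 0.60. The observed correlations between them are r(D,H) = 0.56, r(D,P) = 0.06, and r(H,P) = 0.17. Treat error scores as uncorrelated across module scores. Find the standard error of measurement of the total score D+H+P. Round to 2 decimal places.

10.30

Var(total) = 357.49 + 211.21 = 568.7.
True-score variance = 251.464 + 211.21 = 462.674, so reliability = 0.8136.
Error variance = 568.7 − 462.674 = 106.026; SEM = √106.026 = 10.30.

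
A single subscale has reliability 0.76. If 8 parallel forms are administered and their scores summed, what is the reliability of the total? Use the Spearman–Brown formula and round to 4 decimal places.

ρ_k = kρ / (1 + (k−1)ρ) = 8·0.76 / (1 + 7·0.76) = 6.080 / 6.320 = 0.9620.

0.9620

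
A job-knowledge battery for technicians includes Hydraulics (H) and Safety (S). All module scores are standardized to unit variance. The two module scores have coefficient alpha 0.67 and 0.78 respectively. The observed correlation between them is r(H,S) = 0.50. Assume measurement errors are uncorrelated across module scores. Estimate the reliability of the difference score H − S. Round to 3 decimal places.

0.450

Var(H−S) = 1 + 1 − 2·0.50 = 2 − 1 = 1.
With uncorrelated errors the cross-covariances are all true-score covariance, so they carry over unchanged; only the diagonal terms shrink to ρᵢσᵢ².
True-score variance = [0.67 + 0.78] − 1 = 1.45 − 1 = 0.45.
Reliability = 0.45 / 1 = 0.450.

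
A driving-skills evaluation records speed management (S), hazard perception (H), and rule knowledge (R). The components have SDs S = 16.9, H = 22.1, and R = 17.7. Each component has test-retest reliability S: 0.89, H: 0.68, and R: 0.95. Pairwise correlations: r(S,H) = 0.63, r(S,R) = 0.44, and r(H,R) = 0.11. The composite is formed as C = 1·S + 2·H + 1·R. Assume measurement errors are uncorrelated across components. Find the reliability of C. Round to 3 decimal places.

0.829

Var(C) = 16.9² + 2²·22.1² + 17.7² + 2·[2·16.9·22.1·0.63 + 16.9·17.7·0.44 + 2·22.1·17.7·0.11] = 2552.54 + 1376.54 = 3929.08.
Under uncorrelated errors the observed covariances equal the true-score covariances, so only the own-variance terms attenuate.
True-score variance = [16.9²·0.89 + 2²·22.1²·0.68 + 17.7²·0.95] + 1376.54 = 1880.29 + 1376.54 = 3256.84.
Reliability = 3256.84 / 3929.08 = 0.829.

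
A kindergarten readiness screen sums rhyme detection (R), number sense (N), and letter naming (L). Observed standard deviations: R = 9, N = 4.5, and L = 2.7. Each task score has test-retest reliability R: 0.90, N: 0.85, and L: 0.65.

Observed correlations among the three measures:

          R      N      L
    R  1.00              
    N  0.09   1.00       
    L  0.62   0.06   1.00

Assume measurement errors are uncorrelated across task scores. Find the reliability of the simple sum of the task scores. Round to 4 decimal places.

Var(R+N+L) = 9² + 4.5² + 2.7² + 2·[9·4.5·0.09 + 9·2.7·0.62 + 4.5·2.7·0.06] = 108.54 + 38.88 = 147.42.
Because errors are independent across components, Cov(Tᵢ,Tⱼ) = Cov(Xᵢ,Xⱼ); the off-diagonal part of the true-score variance is the same as above.
True-score variance = [9²·0.90 + 4.5²·0.85 + 2.7²·0.65] + 38.88 = 94.851 + 38.88 = 133.731.
Reliability = 133.731 / 147.42 = 0.9071.

0.9071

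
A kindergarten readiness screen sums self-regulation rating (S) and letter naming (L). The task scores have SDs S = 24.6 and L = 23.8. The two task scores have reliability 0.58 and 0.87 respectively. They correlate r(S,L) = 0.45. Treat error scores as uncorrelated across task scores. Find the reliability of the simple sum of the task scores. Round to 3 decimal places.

Var(S+L) = 24.6² + 23.8² + 2·[24.6·23.8·0.45] = 1171.6 + 526.932 = 1698.53.
Under uncorrelated errors the observed covariances equal the true-score covariances, so only the own-variance terms attenuate.
True-score variance = [24.6²·0.58 + 23.8²·0.87] + 526.932 = 843.796 + 526.932 = 1370.73.
Reliability = 1370.73 / 1698.53 = 0.807.

0.807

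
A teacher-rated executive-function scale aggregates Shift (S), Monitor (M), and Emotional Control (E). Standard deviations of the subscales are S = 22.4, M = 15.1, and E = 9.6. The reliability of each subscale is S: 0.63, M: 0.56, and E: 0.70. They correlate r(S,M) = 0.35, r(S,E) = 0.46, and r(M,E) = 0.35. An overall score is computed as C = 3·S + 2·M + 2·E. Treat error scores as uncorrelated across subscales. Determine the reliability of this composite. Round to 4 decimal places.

Var(C) = 3²·22.4² + 2²·15.1² + 2²·9.6² + 2·[6·22.4·15.1·0.35 + 6·22.4·9.6·0.46 + 4·15.1·9.6·0.35] = 5796.52 + 3013.52 = 8810.04.
Under uncorrelated errors the observed covariances equal the true-score covariances, so only the own-variance terms attenuate.
True-score variance = [3²·22.4²·0.63 + 2²·15.1²·0.56 + 2²·9.6²·0.70] + 3013.52 = 3613.77 + 3013.52 = 6627.29.
Reliability = 6627.29 / 8810.04 = 0.7522.

0.7522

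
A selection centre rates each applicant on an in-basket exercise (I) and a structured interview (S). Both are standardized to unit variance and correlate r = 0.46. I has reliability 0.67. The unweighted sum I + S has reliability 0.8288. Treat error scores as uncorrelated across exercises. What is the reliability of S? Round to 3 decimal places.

Var(I+S) = 2 + 2·0.46 = 2.920.
True-score variance = ρ_I + ρ_S + 2·0.46, so 0.8288 = (0.67 + ρ_S + 0.92) / 2.920.
ρ_S = 0.8288·2.920 − 0.67 − 0.92 = 0.830.

0.830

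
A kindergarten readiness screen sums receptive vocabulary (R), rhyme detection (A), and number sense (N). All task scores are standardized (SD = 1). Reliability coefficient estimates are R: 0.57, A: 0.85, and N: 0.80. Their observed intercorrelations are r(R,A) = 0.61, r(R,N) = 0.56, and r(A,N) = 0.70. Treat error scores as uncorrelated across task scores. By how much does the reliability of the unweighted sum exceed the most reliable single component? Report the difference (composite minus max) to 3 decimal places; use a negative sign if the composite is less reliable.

Var(sum) = 3 + 3.74 = 6.74; true-score variance = 2.22 + 3.74 = 5.96; composite reliability = 0.8843.
Max component reliability = 0.8500.
Difference = 0.8843 − 0.8500 = 0.034.

0.034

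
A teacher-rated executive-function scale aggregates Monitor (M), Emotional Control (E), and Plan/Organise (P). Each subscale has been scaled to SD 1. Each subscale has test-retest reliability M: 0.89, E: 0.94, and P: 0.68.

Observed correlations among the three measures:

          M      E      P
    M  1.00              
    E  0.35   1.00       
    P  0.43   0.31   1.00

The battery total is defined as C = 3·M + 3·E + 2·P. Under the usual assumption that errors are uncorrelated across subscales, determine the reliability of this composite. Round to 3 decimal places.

0.924

Var(C) = 3² + 3² + 2² + 2·[9·0.35 + 6·0.43 + 6·0.31] = 22 + 15.18 = 37.18.
Under uncorrelated errors the observed covariances equal the true-score covariances, so only the own-variance terms attenuate.
True-score variance = [3²·0.89 + 3²·0.94 + 2²·0.68] + 15.18 = 19.19 + 15.18 = 34.37.
Reliability = 34.37 / 37.18 = 0.924.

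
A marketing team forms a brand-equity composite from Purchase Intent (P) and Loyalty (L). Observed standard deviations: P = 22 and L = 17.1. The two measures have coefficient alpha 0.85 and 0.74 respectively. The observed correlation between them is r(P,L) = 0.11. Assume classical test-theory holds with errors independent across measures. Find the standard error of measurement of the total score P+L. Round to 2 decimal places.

Var(total) = 776.41 + 82.764 = 859.174.
True-score variance = 627.783 + 82.764 = 710.547, so reliability = 0.8270.
Error variance = 859.174 − 710.547 = 148.627; SEM = √148.627 = 12.19.

12.19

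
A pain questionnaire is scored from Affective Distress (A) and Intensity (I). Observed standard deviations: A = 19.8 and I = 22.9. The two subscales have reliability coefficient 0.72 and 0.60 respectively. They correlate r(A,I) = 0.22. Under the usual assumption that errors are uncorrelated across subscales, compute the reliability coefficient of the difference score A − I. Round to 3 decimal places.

Var(A−I) = 19.8² + 22.9² − 2·19.8·22.9·0.22 = 916.45 − 199.505 = 716.945.
With uncorrelated errors the cross-covariances are all true-score covariance, so they carry over unchanged; only the diagonal terms shrink to ρᵢσᵢ².
True-score variance = [19.8²·0.72 + 22.9²·0.60] − 199.505 = 596.915 − 199.505 = 397.41.
Reliability = 397.41 / 716.945 = 0.554.

0.554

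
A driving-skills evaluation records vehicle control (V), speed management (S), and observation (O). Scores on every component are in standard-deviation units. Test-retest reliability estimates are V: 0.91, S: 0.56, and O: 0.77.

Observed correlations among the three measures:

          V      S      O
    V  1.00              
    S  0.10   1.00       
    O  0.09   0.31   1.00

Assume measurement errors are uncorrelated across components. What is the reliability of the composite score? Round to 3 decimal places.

0.810

Var(V+S+O) = 3 + 2·[0.10 + 0.09 + 0.31] = 3 + 1 = 4.
Because errors are independent across components, Cov(Tᵢ,Tⱼ) = Cov(Xᵢ,Xⱼ); the off-diagonal part of the true-score variance is the same as above.
True-score variance = [0.91 + 0.56 + 0.77] + 1 = 2.24 + 1 = 3.24.
Reliability = 3.24 / 4 = 0.810.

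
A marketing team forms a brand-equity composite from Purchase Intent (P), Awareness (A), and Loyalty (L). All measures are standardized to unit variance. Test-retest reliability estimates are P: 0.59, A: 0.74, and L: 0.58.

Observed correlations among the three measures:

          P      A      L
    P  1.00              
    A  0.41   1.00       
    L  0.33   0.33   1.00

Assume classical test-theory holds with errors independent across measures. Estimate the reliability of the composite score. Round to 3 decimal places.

Var(P+A+L) = 3 + 2·[0.41 + 0.33 + 0.33] = 3 + 2.14 = 5.14.
With uncorrelated errors the cross-covariances are all true-score covariance, so they carry over unchanged; only the diagonal terms shrink to ρᵢσᵢ².
True-score variance = [0.59 + 0.74 + 0.58] + 2.14 = 1.91 + 2.14 = 4.05.
Reliability = 4.05 / 5.14 = 0.788.

0.788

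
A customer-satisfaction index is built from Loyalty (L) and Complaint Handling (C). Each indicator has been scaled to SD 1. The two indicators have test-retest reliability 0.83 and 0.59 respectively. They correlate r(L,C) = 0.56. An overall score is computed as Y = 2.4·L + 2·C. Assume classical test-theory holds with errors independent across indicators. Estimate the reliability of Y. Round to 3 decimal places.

Var(Y) = 2.4² + 2² + 2·[4.8·0.56] = 9.76 + 5.376 = 15.136.
Under uncorrelated errors the observed covariances equal the true-score covariances, so only the own-variance terms attenuate.
True-score variance = [2.4²·0.83 + 2²·0.59] + 5.376 = 7.1408 + 5.376 = 12.5168.
Reliability = 12.5168 / 15.136 = 0.827.

0.827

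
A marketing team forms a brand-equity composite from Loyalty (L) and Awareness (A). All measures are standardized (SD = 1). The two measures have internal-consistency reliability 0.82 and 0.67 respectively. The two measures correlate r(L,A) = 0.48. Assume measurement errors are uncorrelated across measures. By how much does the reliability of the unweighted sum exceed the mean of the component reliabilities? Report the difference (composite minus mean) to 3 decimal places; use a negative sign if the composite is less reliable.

0.083

Var(sum) = 2 + 0.96 = 2.96; true-score variance = 1.49 + 0.96 = 2.45; composite reliability = 0.8277.
Mean component reliability = 0.7450.
Difference = 0.8277 − 0.7450 = 0.083.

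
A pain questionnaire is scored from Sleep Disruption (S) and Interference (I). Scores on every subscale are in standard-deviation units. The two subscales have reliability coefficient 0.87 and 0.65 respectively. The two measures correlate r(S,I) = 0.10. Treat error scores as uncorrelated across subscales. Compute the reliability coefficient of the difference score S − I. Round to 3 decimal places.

Var(S−I) = 1 + 1 − 2·0.10 = 2 − 0.2 = 1.8.
Because errors are independent across components, Cov(Tᵢ,Tⱼ) = Cov(Xᵢ,Xⱼ); the off-diagonal part of the true-score variance is the same as above.
True-score variance = [0.87 + 0.65] − 0.2 = 1.52 − 0.2 = 1.32.
Reliability = 1.32 / 1.8 = 0.733.

0.733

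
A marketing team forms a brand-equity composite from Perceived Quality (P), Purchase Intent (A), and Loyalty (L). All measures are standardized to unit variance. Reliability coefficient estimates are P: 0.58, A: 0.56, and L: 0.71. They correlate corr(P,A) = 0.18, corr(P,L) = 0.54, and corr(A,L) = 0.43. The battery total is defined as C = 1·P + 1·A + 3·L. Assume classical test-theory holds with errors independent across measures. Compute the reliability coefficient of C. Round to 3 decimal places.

0.798

Var(C) = 1 + 1 + 3² + 2·[0.18 + 3·0.54 + 3·0.43] = 11 + 6.18 = 17.18.
With uncorrelated errors the cross-covariances are all true-score covariance, so they carry over unchanged; only the diagonal terms shrink to ρᵢσᵢ².
True-score variance = [0.58 + 0.56 + 3²·0.71] + 6.18 = 7.53 + 6.18 = 13.71.
Reliability = 13.71 / 17.18 = 0.798.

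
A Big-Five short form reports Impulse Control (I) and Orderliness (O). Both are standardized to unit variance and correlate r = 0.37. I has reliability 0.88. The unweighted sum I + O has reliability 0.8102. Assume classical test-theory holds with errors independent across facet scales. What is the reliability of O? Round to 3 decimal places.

Var(I+O) = 2 + 2·0.37 = 2.740.
True-score variance = ρ_I + ρ_O + 2·0.37, so 0.8102 = (0.88 + ρ_O + 0.74) / 2.740.
ρ_O = 0.8102·2.740 − 0.88 − 0.74 = 0.600.

0.600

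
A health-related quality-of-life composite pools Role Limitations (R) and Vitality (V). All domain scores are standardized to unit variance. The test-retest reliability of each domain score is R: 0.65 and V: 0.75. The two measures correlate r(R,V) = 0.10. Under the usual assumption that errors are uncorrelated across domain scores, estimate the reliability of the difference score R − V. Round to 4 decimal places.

0.6667

Var(R−V) = 1 + 1 − 2·0.10 = 2 − 0.2 = 1.8.
Under uncorrelated errors the observed covariances equal the true-score covariances, so only the own-variance terms attenuate.
True-score variance = [0.65 + 0.75] − 0.2 = 1.4 − 0.2 = 1.2.
Reliability = 1.2 / 1.8 = 0.6667.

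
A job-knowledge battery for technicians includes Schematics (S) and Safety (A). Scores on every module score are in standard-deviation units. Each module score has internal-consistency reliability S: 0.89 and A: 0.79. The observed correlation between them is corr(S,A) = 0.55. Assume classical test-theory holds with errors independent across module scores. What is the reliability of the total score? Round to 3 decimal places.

0.897

Var(S+A) = 2 + 2·[0.55] = 2 + 1.1 = 3.1.
With uncorrelated errors the cross-covariances are all true-score covariance, so they carry over unchanged; only the diagonal terms shrink to ρᵢσᵢ².
True-score variance = [0.89 + 0.79] + 1.1 = 1.68 + 1.1 = 2.78.
Reliability = 2.78 / 3.1 = 0.897.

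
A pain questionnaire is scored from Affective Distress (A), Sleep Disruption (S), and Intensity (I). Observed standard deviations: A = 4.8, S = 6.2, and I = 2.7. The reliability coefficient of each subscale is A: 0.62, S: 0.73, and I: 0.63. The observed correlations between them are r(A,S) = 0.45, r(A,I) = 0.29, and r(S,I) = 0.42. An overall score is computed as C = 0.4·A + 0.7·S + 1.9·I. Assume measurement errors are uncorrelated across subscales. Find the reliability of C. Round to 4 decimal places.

0.7991

Var(C) = 0.4²·4.8² + 0.7²·6.2² + 1.9²·2.7² + 2·[0.28·4.8·6.2·0.45 + 0.76·4.8·2.7·0.29 + 1.33·6.2·2.7·0.42] = 48.8389 + 31.9142 = 80.7531.
With uncorrelated errors the cross-covariances are all true-score covariance, so they carry over unchanged; only the diagonal terms shrink to ρᵢσᵢ².
True-score variance = [0.4²·4.8²·0.62 + 0.7²·6.2²·0.73 + 1.9²·2.7²·0.63] + 31.9142 = 32.6152 + 31.9142 = 64.5294.
Reliability = 64.5294 / 80.7531 = 0.7991.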